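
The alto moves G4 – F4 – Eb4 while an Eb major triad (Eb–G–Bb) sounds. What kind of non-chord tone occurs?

The harmony at that moment is Eb major triad (Eb, G, Bb); F4 is not a chord tone.
It is approached by step down from G4 and left by step down to Eb4.
Step in, step out in the same direction — a passing tone.

F4 is a passing tone.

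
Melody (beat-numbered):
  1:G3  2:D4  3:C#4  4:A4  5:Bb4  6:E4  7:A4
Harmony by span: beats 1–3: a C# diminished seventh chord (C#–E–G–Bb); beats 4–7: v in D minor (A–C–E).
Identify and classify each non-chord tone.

D4 (beat 2) — appoggiatura; Bb4 (beat 5) — escape tone.

The harmony at that moment is C# diminished seventh chord (C#, E, G, Bb); D4 is not a chord tone.
It is approached by leap up from G3 and left by step down to C#4.
Leap in, step out — an appoggiatura.
The harmony at that moment is A minor triad (A, C, E); Bb4 is not a chord tone.
It is approached by step up from A4 and left by leap down to E4.
Step in, leap out — an escape tone.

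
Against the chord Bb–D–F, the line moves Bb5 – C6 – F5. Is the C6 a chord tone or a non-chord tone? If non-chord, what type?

The harmony at that moment is Bb major triad (Bb, D, F); C6 is not a chord tone.
It is approached by step up from Bb5 and left by leap down to F5.
Step in, leap out — an escape tone.

Non-chord tone — an escape tone.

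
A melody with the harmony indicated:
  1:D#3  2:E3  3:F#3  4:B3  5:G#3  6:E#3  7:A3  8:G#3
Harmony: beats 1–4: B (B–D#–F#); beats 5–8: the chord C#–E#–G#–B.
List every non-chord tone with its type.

The harmony at that moment is B major triad (B, D#, F#); E3 is not a chord tone.
It is approached by step up from D#3 and left by step up to F#3.
Step in, step out in the same direction — a passing tone.
The harmony at that moment is C# dominant seventh chord (C#, E#, G#, B); A3 is not a chord tone.
It is approached by leap up from E#3 and left by step down to G#3.
Leap in, step out — an appoggiatura.

E3 (beat 2) — passing tone; A3 (beat 7) — appoggiatura.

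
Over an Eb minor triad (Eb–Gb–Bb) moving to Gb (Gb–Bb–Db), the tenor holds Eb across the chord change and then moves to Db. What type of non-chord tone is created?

The harmony at that moment is Gb major triad (Gb, Bb, Db); Eb is not a chord tone.
It is held over (the same pitch as the preceding Eb) and left by step down to Db.
Held over from the previous chord and resolving down by step — a suspension.

Eb is a suspension.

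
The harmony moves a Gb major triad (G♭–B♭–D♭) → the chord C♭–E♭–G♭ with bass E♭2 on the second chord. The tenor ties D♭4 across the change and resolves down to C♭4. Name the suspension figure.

At the second chord the bass is E♭2. The suspended D♭4 lies a seventh above the bass; after resolving down by step to C♭4, the interval above the bass becomes a sixth.
Suspension figures are named by those two intervals: 7–6.

7–6 suspension.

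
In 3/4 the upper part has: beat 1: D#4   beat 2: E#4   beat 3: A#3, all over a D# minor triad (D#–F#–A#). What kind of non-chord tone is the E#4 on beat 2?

The harmony at that moment is D# minor triad (D#, F#, A#); E#4 is not a chord tone.
It is approached by step up from D#4 and left by leap down to A#3.
Step in, leap out, on a weak beat — an escape tone.

Escape tone.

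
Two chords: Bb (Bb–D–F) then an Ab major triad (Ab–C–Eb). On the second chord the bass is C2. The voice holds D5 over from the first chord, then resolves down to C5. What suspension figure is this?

9–8 suspension.

At the second chord the bass is C2. The suspended D5 lies a ninth above the bass; after resolving down by step to C5, the interval above the bass becomes an octave.
Suspension figures are named by those two intervals: 9–8.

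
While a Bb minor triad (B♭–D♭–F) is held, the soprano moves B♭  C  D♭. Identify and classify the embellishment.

C is a passing tone.

The harmony at that moment is B♭ minor triad (B♭, D♭, F); C is not a chord tone.
It is approached by step up from B♭ and left by step up to D♭.
Step in, step out in the same direction — a passing tone.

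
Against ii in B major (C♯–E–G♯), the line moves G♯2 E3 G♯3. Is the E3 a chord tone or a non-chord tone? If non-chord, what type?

C# minor triad contains C♯, E, G♯; E is the third, so it is a chord tone.

Chord tone (the third of C# minor triad).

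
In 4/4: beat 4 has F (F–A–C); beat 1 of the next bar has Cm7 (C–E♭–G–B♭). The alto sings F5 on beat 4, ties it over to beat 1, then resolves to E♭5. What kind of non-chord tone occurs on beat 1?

Suspension.

The harmony at that moment is C minor seventh chord (C, E♭, G, B♭); F5 is not a chord tone.
It is held over (the same pitch as the preceding F5) and left by step down to E♭5.
Held over from the previous chord and resolving down by step — a suspension.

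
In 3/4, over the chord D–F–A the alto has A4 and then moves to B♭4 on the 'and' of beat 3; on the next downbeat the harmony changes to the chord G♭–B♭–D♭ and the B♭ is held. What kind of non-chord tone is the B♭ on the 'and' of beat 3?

Anticipation.

The harmony at that moment is D minor triad (D, F, A); B♭4 is not a chord tone.
It is approached by step up from A4 and then sustained as the same pitch into the next harmony.
Arriving early and becoming a chord tone when the harmony changes — an anticipation.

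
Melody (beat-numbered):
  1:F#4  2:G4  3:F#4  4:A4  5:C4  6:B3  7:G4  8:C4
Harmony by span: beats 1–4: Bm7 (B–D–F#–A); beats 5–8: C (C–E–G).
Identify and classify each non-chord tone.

The harmony at that moment is B minor seventh chord (B, D, F#, A); G4 is not a chord tone.
It is approached by step up from F#4 and left by step down to F#4.
Step away and step back to the same note — a neighbor tone (upper neighbor).
The harmony at that moment is C major triad (C, E, G); B3 is not a chord tone.
It is approached by step down from C4 and left by leap up to G4.
Step in, leap out — an escape tone.

G4 (beat 2) — neighbor tone; B3 (beat 6) — escape tone.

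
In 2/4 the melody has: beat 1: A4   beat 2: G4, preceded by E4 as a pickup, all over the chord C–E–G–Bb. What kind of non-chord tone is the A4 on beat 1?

The harmony at that moment is C dominant seventh chord (C, E, G, Bb); A4 is not a chord tone.
It is approached by leap up from E4 and left by step down to G4.
Leap in, step out, metrically accented — an appoggiatura.

Appoggiatura.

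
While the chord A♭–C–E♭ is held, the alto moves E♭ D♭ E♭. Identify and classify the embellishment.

The harmony at that moment is A♭ major triad (A♭, C, E♭); D♭ is not a chord tone.
It is approached by step down from E♭ and left by step up to E♭.
Step away and step back to the same note — a neighbor tone (lower neighbor).

D♭ is a neighbor tone.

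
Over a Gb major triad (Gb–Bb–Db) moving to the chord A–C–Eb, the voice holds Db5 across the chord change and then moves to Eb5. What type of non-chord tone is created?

Db5 is a retardation.

The harmony at that moment is A diminished triad (A, C, Eb); Db5 is not a chord tone.
It is held over (the same pitch as the preceding Db5) and left by step up to Eb5.
Held over from the previous chord and resolving up by step — a retardation.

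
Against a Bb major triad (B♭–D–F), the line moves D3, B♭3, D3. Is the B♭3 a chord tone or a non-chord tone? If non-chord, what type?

Chord tone (the root of Bb major triad).

Bb major triad contains B♭, D, F; B♭ is the root, so it is a chord tone.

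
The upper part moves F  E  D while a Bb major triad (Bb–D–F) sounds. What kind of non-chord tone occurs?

The harmony at that moment is Bb major triad (Bb, D, F); E is not a chord tone.
It is approached by step down from F and left by step down to D.
Step in, step out in the same direction — a passing tone.

E is a passing tone.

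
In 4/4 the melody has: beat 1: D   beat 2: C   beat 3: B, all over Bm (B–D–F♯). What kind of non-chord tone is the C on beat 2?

Passing tone.

The harmony at that moment is B minor triad (B, D, F♯); C is not a chord tone.
It is approached by step down from D and left by step down to B.
Step in, step out in the same direction — a passing tone.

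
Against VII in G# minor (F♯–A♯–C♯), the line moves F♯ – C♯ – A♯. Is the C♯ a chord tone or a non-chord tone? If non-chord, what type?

F# major triad contains F♯, A♯, C♯; C♯ is the fifth, so it is a chord tone.

Chord tone (the fifth of F# major triad).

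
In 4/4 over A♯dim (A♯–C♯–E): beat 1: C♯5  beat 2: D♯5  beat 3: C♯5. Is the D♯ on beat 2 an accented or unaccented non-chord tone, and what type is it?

The harmony at that moment is A♯ diminished triad (A♯, C♯, E); D♯5 is not a chord tone.
It is approached by step up from C♯5 and left by step down to C♯5.
Step away and step back to the same note — a neighbor tone (upper neighbor).
It falls on a weak beat, so it is unaccented.

Unaccented neighbor tone.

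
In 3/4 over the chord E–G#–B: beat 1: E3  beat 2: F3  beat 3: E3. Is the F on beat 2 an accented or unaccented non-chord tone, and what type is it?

Unaccented neighbor tone.

The harmony at that moment is E major triad (E, G#, B); F3 is not a chord tone.
It is approached by step up from E3 and left by step down to E3.
Step away and step back to the same note — a neighbor tone (upper neighbor).
It falls on a weak beat, so it is unaccented.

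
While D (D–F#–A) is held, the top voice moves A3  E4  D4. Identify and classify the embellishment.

The harmony at that moment is D major triad (D, F#, A); E4 is not a chord tone.
It is approached by leap up from A3 and left by step down to D4.
Leap in, step out — an appoggiatura.

E4 is an appoggiatura.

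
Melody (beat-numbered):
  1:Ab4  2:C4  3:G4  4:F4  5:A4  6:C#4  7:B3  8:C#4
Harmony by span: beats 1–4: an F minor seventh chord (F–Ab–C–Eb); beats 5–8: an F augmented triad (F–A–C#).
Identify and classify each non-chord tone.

G4 (beat 3) — appoggiatura; B3 (beat 7) — neighbor tone.

The harmony at that moment is F minor seventh chord (F, Ab, C, Eb); G4 is not a chord tone.
It is approached by leap up from C4 and left by step down to F4.
Leap in, step out — an appoggiatura.
The harmony at that moment is F augmented triad (F, A, C#); B3 is not a chord tone.
It is approached by step down from C#4 and left by step up to C#4.
Step away and step back to the same note — a neighbor tone (lower neighbor).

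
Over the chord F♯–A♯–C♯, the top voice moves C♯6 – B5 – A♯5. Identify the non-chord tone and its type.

B5 is a passing tone.

The harmony at that moment is F♯ major triad (F♯, A♯, C♯); B5 is not a chord tone.
It is approached by step down from C♯6 and left by step down to A♯5.
Step in, step out in the same direction — a passing tone.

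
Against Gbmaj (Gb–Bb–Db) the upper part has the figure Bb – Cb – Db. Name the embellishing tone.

Cb is a passing tone.

The harmony at that moment is Gb major triad (Gb, Bb, Db); Cb is not a chord tone.
It is approached by step up from Bb and left by step up to Db.
Step in, step out in the same direction — a passing tone.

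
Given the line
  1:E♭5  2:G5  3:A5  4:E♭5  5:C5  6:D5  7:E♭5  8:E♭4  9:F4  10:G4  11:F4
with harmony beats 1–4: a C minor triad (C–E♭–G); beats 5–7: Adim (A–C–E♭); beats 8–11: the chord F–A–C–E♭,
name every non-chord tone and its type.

A5 (beat 3) — escape tone; D5 (beat 6) — passing tone; G4 (beat 10) — neighbor tone.

The harmony at that moment is C minor triad (C, E♭, G); A5 is not a chord tone.
It is approached by step up from G5 and left by leap down to E♭5.
Step in, leap out — an escape tone.
The harmony at that moment is A diminished triad (A, C, E♭); D5 is not a chord tone.
It is approached by step up from C5 and left by step up to E♭5.
Step in, step out in the same direction — a passing tone.
The harmony at that moment is F dominant seventh chord (F, A, C, E♭); G4 is not a chord tone.
It is approached by step up from F4 and left by step down to F4.
Step away and step back to the same note — a neighbor tone (upper neighbor).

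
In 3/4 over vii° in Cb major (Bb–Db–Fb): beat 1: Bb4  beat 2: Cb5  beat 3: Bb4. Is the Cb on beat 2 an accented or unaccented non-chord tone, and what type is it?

Unaccented neighbor tone.

The harmony at that moment is Bb diminished triad (Bb, Db, Fb); Cb5 is not a chord tone.
It is approached by step up from Bb4 and left by step down to Bb4.
Step away and step back to the same note — a neighbor tone (upper neighbor).
It falls on a weak beat, so it is unaccented.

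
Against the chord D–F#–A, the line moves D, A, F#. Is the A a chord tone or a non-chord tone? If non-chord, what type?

Chord tone (the fifth of D major triad).

D major triad contains D, F#, A; A is the fifth, so it is a chord tone.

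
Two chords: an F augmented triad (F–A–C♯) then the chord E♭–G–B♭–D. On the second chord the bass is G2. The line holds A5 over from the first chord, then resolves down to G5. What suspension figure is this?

9–8 suspension.

At the second chord the bass is G2. The suspended A5 lies a ninth above the bass; after resolving down by step to G5, the interval above the bass becomes an octave.
Suspension figures are named by those two intervals: 9–8.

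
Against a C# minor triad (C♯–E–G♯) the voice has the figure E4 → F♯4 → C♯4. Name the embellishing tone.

F♯4 is an escape tone.

The harmony at that moment is C♯ minor triad (C♯, E, G♯); F♯4 is not a chord tone.
It is approached by step up from E4 and left by leap down to C♯4.
Step in, leap out — an escape tone.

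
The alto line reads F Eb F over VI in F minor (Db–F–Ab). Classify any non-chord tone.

The harmony at that moment is Db major triad (Db, F, Ab); Eb is not a chord tone.
It is approached by step down from F and left by step up to F.
Step away and step back to the same note — a neighbor tone (lower neighbor).

Eb is a neighbor tone.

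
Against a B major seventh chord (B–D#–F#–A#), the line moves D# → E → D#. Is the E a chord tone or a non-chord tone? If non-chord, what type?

Non-chord tone — a neighbor tone.

The harmony at that moment is B major seventh chord (B, D#, F#, A#); E is not a chord tone.
It is approached by step up from D# and left by step down to D#.
Step away and step back to the same note — a neighbor tone (upper neighbor).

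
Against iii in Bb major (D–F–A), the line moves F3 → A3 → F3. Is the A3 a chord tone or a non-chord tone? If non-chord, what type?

Chord tone (the fifth of D minor triad).

D minor triad contains D, F, A; A is the fifth, so it is a chord tone.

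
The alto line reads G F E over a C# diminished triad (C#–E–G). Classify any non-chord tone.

F is a passing tone.

The harmony at that moment is C# diminished triad (C#, E, G); F is not a chord tone.
It is approached by step down from G and left by step down to E.
Step in, step out in the same direction — a passing tone.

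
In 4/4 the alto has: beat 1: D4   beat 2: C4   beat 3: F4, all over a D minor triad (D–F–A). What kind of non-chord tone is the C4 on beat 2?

Escape tone.

The harmony at that moment is D minor triad (D, F, A); C4 is not a chord tone.
It is approached by step down from D4 and left by leap up to F4.
Step in, leap out, on a weak beat — an escape tone.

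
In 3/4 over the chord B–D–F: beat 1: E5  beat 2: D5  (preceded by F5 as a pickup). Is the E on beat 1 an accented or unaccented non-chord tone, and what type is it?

Accented passing tone.

The harmony at that moment is B diminished triad (B, D, F); E5 is not a chord tone.
It is approached by step down from F5 and left by step down to D5.
Step in, step out in the same direction — a passing tone.
It falls on the downbeat, so it is accented.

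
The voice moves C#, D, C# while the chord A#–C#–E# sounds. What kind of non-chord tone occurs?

D is a neighbor tone.

The harmony at that moment is A# minor triad (A#, C#, E#); D is not a chord tone.
It is approached by step up from C# and left by step down to C#.
Step away and step back to the same note — a neighbor tone (upper neighbor).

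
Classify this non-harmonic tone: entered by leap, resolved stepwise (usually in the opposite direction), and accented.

Approach: by leap. Departure: by step. Metric position: strong.
Leap in, step out, in a metrically strong position — an appoggiatura. (It is the mirror image of the escape tone, which steps in and leaps out from a weak position.)

Appoggiatura.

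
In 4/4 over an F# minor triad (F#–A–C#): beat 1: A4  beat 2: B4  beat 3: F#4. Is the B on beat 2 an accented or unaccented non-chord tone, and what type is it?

The harmony at that moment is F# minor triad (F#, A, C#); B4 is not a chord tone.
It is approached by step up from A4 and left by leap down to F#4.
Step in, leap out — an escape tone.
It falls on a weak beat, so it is unaccented.

Unaccented escape tone.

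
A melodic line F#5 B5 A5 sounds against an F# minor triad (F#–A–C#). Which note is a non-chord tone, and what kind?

The harmony at that moment is F# minor triad (F#, A, C#); B5 is not a chord tone.
It is approached by leap up from F#5 and left by step down to A5.
Leap in, step out — an appoggiatura.

B5 is an appoggiatura.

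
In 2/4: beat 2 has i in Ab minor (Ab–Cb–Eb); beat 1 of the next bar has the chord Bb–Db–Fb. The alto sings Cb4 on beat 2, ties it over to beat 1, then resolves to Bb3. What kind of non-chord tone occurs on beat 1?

The harmony at that moment is Bb diminished triad (Bb, Db, Fb); Cb4 is not a chord tone.
It is held over (the same pitch as the preceding Cb4) and left by step down to Bb3.
Held over from the previous chord and resolving down by step — a suspension.

Suspension.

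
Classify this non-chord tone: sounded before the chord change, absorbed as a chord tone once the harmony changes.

Approach: ahead of the chord change (typically by step), so it is dissonant against the current harmony. Departure: none — the same pitch is restated or held and is a chord tone of the new harmony.
Dissonant first, consonant once the harmony catches up: the note simply arrives early — an anticipation. (The reverse timing, consonant first and dissonant after the change, would be a suspension or retardation.)

Anticipation.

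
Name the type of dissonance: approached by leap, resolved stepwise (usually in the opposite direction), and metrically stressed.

Approach: by leap. Departure: by step. Metric position: strong.
Leap in, step out, in a metrically strong position — an appoggiatura. (It is the mirror image of the escape tone, which steps in and leaps out from a weak position.)

Appoggiatura.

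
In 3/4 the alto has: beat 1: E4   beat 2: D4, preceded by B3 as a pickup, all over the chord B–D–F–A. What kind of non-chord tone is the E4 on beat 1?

Appoggiatura.

The harmony at that moment is B half-diminished seventh chord (B, D, F, A); E4 is not a chord tone.
It is approached by leap up from B3 and left by step down to D4.
Leap in, step out, metrically accented — an appoggiatura.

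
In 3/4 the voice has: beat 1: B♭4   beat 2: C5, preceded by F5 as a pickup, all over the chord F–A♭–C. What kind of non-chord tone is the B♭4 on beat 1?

Appoggiatura.

The harmony at that moment is F minor triad (F, A♭, C); B♭4 is not a chord tone.
It is approached by leap down from F5 and left by step up to C5.
Leap in, step out, metrically accented — an appoggiatura.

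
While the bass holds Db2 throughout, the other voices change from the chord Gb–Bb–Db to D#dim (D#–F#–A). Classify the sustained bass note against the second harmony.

The harmony at that moment is D# diminished triad (D#, F#, A); Db2 is not a chord tone.
It is held over (the same pitch as the preceding Db2) and then sustained as the same pitch into the next harmony.
Sustained through a change of harmony — a pedal tone.

Pedal tone (pedal point).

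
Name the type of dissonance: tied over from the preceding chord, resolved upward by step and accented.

Retardation.

Approach: by preparation — the pitch is first a chord tone, then held (tied or repeated) while the harmony changes under it. Departure: up by step. Metric position: strong.
A prepared dissonance that resolves upward by step — a retardation. (The same figure resolving downward would be a suspension.)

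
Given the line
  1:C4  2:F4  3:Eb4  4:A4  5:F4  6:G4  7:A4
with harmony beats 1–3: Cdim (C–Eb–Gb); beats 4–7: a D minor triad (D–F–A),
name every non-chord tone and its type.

F4 (beat 2) — appoggiatura; G4 (beat 6) — passing tone.

The harmony at that moment is C diminished triad (C, Eb, Gb); F4 is not a chord tone.
It is approached by leap up from C4 and left by step down to Eb4.
Leap in, step out — an appoggiatura.
The harmony at that moment is D minor triad (D, F, A); G4 is not a chord tone.
It is approached by step up from F4 and left by step up to A4.
Step in, step out in the same direction — a passing tone.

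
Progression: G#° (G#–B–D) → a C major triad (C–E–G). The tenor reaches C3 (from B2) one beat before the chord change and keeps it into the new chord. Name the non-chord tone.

The harmony at that moment is G# diminished triad (G#, B, D); C3 is not a chord tone.
It is approached by step up from B2 and then sustained as the same pitch into the next harmony.
Arriving early and becoming a chord tone when the harmony changes — an anticipation.

C3 is an anticipation.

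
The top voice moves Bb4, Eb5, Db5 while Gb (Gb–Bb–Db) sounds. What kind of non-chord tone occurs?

Eb5 is an appoggiatura.

The harmony at that moment is Gb major triad (Gb, Bb, Db); Eb5 is not a chord tone.
It is approached by leap up from Bb4 and left by step down to Db5.
Leap in, step out — an appoggiatura.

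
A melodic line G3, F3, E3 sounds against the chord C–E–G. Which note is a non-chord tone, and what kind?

F3 is a passing tone.

The harmony at that moment is C major triad (C, E, G); F3 is not a chord tone.
It is approached by step down from G3 and left by step down to E3.
Step in, step out in the same direction — a passing tone.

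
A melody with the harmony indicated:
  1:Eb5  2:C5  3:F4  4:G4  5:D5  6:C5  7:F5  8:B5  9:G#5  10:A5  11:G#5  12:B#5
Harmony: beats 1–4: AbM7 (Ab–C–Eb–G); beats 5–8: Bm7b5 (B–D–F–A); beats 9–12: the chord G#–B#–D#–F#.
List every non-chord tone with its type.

F4 (beat 3) — appoggiatura; C5 (beat 6) — escape tone; A5 (beat 10) — neighbor tone.

The harmony at that moment is Ab major seventh chord (Ab, C, Eb, G); F4 is not a chord tone.
It is approached by leap down from C5 and left by step up to G4.
Leap in, step out — an appoggiatura.
The harmony at that moment is B half-diminished seventh chord (B, D, F, A); C5 is not a chord tone.
It is approached by step down from D5 and left by leap up to F5.
Step in, leap out — an escape tone.
The harmony at that moment is G# dominant seventh chord (G#, B#, D#, F#); A5 is not a chord tone.
It is approached by step up from G#5 and left by step down to G#5.
Step away and step back to the same note — a neighbor tone (upper neighbor).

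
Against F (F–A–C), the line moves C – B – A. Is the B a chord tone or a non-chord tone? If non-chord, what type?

The harmony at that moment is F major triad (F, A, C); B is not a chord tone.
It is approached by step down from C and left by step down to A.
Step in, step out in the same direction — a passing tone.

Non-chord tone — a passing tone.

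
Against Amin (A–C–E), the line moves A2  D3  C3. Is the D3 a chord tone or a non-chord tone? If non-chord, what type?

Non-chord tone — an appoggiatura.

The harmony at that moment is A minor triad (A, C, E); D3 is not a chord tone.
It is approached by leap up from A2 and left by step down to C3.
Leap in, step out — an appoggiatura.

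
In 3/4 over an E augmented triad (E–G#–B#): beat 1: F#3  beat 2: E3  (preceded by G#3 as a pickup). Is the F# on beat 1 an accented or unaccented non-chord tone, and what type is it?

The harmony at that moment is E augmented triad (E, G#, B#); F#3 is not a chord tone.
It is approached by step down from G#3 and left by step down to E3.
Step in, step out in the same direction — a passing tone.
It falls on the downbeat, so it is accented.

Accented passing tone.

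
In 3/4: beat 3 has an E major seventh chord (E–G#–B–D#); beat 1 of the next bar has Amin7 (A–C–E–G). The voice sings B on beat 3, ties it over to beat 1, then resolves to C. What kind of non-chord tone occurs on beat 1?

Retardation.

The harmony at that moment is A minor seventh chord (A, C, E, G); B is not a chord tone.
It is held over (the same pitch as the preceding B) and left by step up to C.
Held over from the previous chord and resolving up by step — a retardation.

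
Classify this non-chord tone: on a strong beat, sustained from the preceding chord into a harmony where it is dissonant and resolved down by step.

Suspension.

Approach: by preparation — the pitch is first a chord tone, then held (tied or repeated) while the harmony changes under it. Departure: down by step. Metric position: strong.
A prepared dissonance that resolves downward by step — a suspension. (The same figure resolving upward would be a retardation.)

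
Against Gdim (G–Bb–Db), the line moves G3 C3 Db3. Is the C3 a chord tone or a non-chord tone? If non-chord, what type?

Non-chord tone — an appoggiatura.

The harmony at that moment is G diminished triad (G, Bb, Db); C3 is not a chord tone.
It is approached by leap down from G3 and left by step up to Db3.
Leap in, step out — an appoggiatura.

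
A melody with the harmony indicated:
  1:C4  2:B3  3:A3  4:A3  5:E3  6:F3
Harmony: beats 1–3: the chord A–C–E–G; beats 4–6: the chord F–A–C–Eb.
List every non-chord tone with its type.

The harmony at that moment is A minor seventh chord (A, C, E, G); B3 is not a chord tone.
It is approached by step down from C4 and left by step down to A3.
Step in, step out in the same direction — a passing tone.
The harmony at that moment is F dominant seventh chord (F, A, C, Eb); E3 is not a chord tone.
It is approached by leap down from A3 and left by step up to F3.
Leap in, step out — an appoggiatura.

B3 (beat 2) — passing tone; E3 (beat 5) — appoggiatura.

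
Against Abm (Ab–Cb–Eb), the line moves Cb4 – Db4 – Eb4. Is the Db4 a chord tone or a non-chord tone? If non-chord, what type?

The harmony at that moment is Ab minor triad (Ab, Cb, Eb); Db4 is not a chord tone.
It is approached by step up from Cb4 and left by step up to Eb4.
Step in, step out in the same direction — a passing tone.

Non-chord tone — a passing tone.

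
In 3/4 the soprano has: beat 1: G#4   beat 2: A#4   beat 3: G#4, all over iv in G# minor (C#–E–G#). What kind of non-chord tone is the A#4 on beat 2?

Upper neighbor tone.

The harmony at that moment is C# minor triad (C#, E, G#); A#4 is not a chord tone.
It is approached by step up from G#4 and left by step down to G#4.
Step away and step back to the same note — a neighbor tone (upper neighbor).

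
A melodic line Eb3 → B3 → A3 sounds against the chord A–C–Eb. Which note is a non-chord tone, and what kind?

The harmony at that moment is A diminished triad (A, C, Eb); B3 is not a chord tone.
It is approached by leap up from Eb3 and left by step down to A3.
Leap in, step out — an appoggiatura.

B3 is an appoggiatura.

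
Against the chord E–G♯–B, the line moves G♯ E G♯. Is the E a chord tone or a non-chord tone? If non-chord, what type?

Chord tone (the root of E major triad).

E major triad contains E, G♯, B; E is the root, so it is a chord tone.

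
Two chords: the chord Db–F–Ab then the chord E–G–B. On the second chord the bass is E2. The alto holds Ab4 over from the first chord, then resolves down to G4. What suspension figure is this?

4–3 suspension.

At the second chord the bass is E2. The suspended Ab4 lies a fourth above the bass; after resolving down by step to G4, the interval above the bass becomes a third.
Suspension figures are named by those two intervals: 4–3.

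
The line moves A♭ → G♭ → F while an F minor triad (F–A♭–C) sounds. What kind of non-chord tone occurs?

G♭ is a passing tone.

The harmony at that moment is F minor triad (F, A♭, C); G♭ is not a chord tone.
It is approached by step down from A♭ and left by step down to F.
Step in, step out in the same direction — a passing tone.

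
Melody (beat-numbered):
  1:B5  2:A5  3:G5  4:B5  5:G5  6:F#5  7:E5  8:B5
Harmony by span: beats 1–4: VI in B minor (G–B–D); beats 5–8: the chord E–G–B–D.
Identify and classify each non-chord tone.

A5 (beat 2) — passing tone; F#5 (beat 6) — passing tone.

The harmony at that moment is G major triad (G, B, D); A5 is not a chord tone.
It is approached by step down from B5 and left by step down to G5.
Step in, step out in the same direction — a passing tone.
The harmony at that moment is E minor seventh chord (E, G, B, D); F#5 is not a chord tone.
It is approached by step down from G5 and left by step down to E5.
Step in, step out in the same direction — a passing tone.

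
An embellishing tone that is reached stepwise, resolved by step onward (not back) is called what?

Approach: by step. Departure: by step, continuing in the same direction.
Stepwise on both sides with no change of direction means the note fills in the space between two different chord tones — a passing tone. (Had it turned back to its starting note it would be a neighbor tone instead.)

Passing tone.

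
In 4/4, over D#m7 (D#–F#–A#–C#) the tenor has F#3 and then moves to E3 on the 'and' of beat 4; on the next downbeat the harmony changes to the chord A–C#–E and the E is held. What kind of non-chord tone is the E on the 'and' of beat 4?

The harmony at that moment is D# minor seventh chord (D#, F#, A#, C#); E3 is not a chord tone.
It is approached by step down from F#3 and then sustained as the same pitch into the next harmony.
Arriving early and becoming a chord tone when the harmony changes — an anticipation.

Anticipation.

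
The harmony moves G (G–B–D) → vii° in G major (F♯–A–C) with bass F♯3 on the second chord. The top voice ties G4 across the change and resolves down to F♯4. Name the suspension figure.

At the second chord the bass is F♯3. The suspended G4 lies a ninth above the bass; after resolving down by step to F♯4, the interval above the bass becomes an octave.
Suspension figures are named by those two intervals: 9–8.

9–8 suspension.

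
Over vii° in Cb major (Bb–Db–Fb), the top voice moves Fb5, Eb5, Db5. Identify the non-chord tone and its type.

Eb5 is a passing tone.

The harmony at that moment is Bb diminished triad (Bb, Db, Fb); Eb5 is not a chord tone.
It is approached by step down from Fb5 and left by step down to Db5.
Step in, step out in the same direction — a passing tone.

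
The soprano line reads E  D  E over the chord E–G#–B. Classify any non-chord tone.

The harmony at that moment is E major triad (E, G#, B); D is not a chord tone.
It is approached by step down from E and left by step up to E.
Step away and step back to the same note — a neighbor tone (lower neighbor).

D is a neighbor tone.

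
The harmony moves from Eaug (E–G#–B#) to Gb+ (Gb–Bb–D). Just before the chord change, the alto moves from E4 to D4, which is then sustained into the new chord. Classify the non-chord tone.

The harmony at that moment is E augmented triad (E, G#, B#); D4 is not a chord tone.
It is approached by step down from E4 and then sustained as the same pitch into the next harmony.
Arriving early and becoming a chord tone when the harmony changes — an anticipation.

D4 is an anticipation.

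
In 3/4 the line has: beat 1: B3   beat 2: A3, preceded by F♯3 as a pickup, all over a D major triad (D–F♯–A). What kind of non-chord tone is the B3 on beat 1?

Appoggiatura.

The harmony at that moment is D major triad (D, F♯, A); B3 is not a chord tone.
It is approached by leap up from F♯3 and left by step down to A3.
Leap in, step out, metrically accented — an appoggiatura.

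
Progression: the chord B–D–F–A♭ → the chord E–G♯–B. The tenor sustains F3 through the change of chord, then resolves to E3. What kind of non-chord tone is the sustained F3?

The harmony at that moment is E major triad (E, G♯, B); F3 is not a chord tone.
It is held over (the same pitch as the preceding F3) and left by step down to E3.
Held over from the previous chord and resolving down by step — a suspension.

F3 is a suspension.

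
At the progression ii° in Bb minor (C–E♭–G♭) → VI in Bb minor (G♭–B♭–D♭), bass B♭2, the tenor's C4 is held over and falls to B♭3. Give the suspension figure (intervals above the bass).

At the second chord the bass is B♭2. The suspended C4 lies a ninth above the bass; after resolving down by step to B♭3, the interval above the bass becomes an octave.
Suspension figures are named by those two intervals: 9–8.

9–8 suspension.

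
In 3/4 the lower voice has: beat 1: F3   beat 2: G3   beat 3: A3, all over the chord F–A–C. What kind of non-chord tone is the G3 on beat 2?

Passing tone.

The harmony at that moment is F major triad (F, A, C); G3 is not a chord tone.
It is approached by step up from F3 and left by step up to A3.
Step in, step out in the same direction — a passing tone.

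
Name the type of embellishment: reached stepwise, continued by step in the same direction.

Passing tone.

Approach: by step. Departure: by step, continuing in the same direction.
Stepwise on both sides with no change of direction means the note fills in the space between two different chord tones — a passing tone. (Had it turned back to its starting note it would be a neighbor tone instead.)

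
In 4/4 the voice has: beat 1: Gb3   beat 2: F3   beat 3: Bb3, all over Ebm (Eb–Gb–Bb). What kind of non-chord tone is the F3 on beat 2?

Escape tone.

The harmony at that moment is Eb minor triad (Eb, Gb, Bb); F3 is not a chord tone.
It is approached by step down from Gb3 and left by leap up to Bb3.
Step in, leap out, on a weak beat — an escape tone.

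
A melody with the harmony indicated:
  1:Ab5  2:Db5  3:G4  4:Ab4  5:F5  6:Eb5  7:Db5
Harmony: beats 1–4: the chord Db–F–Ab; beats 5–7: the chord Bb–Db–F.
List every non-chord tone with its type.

G4 (beat 3) — appoggiatura; Eb5 (beat 6) — passing tone.

The harmony at that moment is Db major triad (Db, F, Ab); G4 is not a chord tone.
It is approached by leap down from Db5 and left by step up to Ab4.
Leap in, step out — an appoggiatura.
The harmony at that moment is Bb minor triad (Bb, Db, F); Eb5 is not a chord tone.
It is approached by step down from F5 and left by step down to Db5.
Step in, step out in the same direction — a passing tone.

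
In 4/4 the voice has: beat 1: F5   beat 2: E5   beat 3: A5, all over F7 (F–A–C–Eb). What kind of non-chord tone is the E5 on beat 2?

The harmony at that moment is F dominant seventh chord (F, A, C, Eb); E5 is not a chord tone.
It is approached by step down from F5 and left by leap up to A5.
Step in, leap out, on a weak beat — an escape tone.

Escape tone.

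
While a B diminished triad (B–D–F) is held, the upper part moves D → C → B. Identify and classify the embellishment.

The harmony at that moment is B diminished triad (B, D, F); C is not a chord tone.
It is approached by step down from D and left by step down to B.
Step in, step out in the same direction — a passing tone.

C is a passing tone.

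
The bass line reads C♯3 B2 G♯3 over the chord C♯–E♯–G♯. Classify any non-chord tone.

The harmony at that moment is C♯ major triad (C♯, E♯, G♯); B2 is not a chord tone.
It is approached by step down from C♯3 and left by leap up to G♯3.
Step in, leap out — an escape tone.

B2 is an escape tone.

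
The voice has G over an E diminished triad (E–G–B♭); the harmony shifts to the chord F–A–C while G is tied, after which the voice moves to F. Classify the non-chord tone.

The harmony at that moment is F major triad (F, A, C); G is not a chord tone.
It is held over (the same pitch as the preceding G) and left by step down to F.
Held over from the previous chord and resolving down by step — a suspension.

G is a suspension.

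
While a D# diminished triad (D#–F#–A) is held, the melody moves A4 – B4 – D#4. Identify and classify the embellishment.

The harmony at that moment is D# diminished triad (D#, F#, A); B4 is not a chord tone.
It is approached by step up from A4 and left by leap down to D#4.
Step in, leap out — an escape tone.

B4 is an escape tone.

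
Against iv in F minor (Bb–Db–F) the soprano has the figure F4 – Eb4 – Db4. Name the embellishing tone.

Eb4 is a passing tone.

The harmony at that moment is Bb minor triad (Bb, Db, F); Eb4 is not a chord tone.
It is approached by step down from F4 and left by step down to Db4.
Step in, step out in the same direction — a passing tone.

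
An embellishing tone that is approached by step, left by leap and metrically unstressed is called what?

Approach: by step. Departure: by leap. Metric position: weak.
Step in, leap out, from a weak position — an escape tone (échappée). (It is the mirror image of the appoggiatura, which leaps in and steps out on a strong beat.)

Escape tone.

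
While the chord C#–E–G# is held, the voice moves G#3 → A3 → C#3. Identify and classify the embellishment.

A3 is an escape tone.

The harmony at that moment is C# minor triad (C#, E, G#); A3 is not a chord tone.
It is approached by step up from G#3 and left by leap down to C#3.
Step in, leap out — an escape tone.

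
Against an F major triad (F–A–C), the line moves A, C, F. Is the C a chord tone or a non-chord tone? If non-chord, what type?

Chord tone (the fifth of F major triad).

F major triad contains F, A, C; C is the fifth, so it is a chord tone.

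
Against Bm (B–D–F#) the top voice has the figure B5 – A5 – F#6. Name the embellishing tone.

The harmony at that moment is B minor triad (B, D, F#); A5 is not a chord tone.
It is approached by step down from B5 and left by leap up to F#6.
Step in, leap out — an escape tone.

A5 is an escape tone.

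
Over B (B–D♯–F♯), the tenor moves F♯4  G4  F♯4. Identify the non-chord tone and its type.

G4 is a neighbor tone.

The harmony at that moment is B major triad (B, D♯, F♯); G4 is not a chord tone.
It is approached by step up from F♯4 and left by step down to F♯4.
Step away and step back to the same note — a neighbor tone (upper neighbor).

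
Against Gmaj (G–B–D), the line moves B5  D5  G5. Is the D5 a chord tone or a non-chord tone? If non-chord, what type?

G major triad contains G, B, D; D is the fifth, so it is a chord tone.

Chord tone (the fifth of G major triad).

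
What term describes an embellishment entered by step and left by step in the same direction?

Passing tone.

Approach: by step. Departure: by step, continuing in the same direction.
Stepwise on both sides with no change of direction means the note fills in the space between two different chord tones — a passing tone. (Had it turned back to its starting note it would be a neighbor tone instead.)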